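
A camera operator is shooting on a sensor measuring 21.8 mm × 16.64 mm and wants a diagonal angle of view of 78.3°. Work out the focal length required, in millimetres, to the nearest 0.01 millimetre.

Sensor diagonal = √(21.8² + 16.64²) = √752.1296 ≈ 27.4250 mm.
From α = 2·arctan(d/2f) we get f = d / (2·tan(α/2)).
With d = 27.4250 mm and α/2 = 39.15°, tan(α/2) ≈ 0.81413, so f ≈ 27.4250 / 1.62826 ≈ 16.8432 mm.

16.84 mm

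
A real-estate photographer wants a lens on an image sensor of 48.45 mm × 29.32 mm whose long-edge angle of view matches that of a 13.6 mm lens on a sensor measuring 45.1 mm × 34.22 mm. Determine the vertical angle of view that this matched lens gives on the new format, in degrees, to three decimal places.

90.195°

Equal long-edge AOV ⇒ f₂ = f₁ · 48.45/45.1 = 13.6 × 1.07428 ≈ 14.6102 mm.
Vertical AOV on the new format = 2·arctan(29.32 / (2 × 14.6102)) = 2·arctan(1.00341) ≈ 90.1950°.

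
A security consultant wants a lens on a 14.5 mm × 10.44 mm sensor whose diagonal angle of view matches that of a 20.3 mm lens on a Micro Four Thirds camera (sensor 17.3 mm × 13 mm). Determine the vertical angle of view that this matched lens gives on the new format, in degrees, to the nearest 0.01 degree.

Sensor diagonal = √(17.3² + 13²) = √468.2900 ≈ 21.6400 mm.
Sensor diagonal = √(14.5² + 10.44²) = √319.2436 ≈ 17.8674 mm.
Equal diagonal AOV ⇒ f₂ = f₁ · 17.8674/21.6400 = 20.3 × 0.82566 ≈ 16.7610 mm.
Vertical AOV on the new format = 2·arctan(10.44 / (2 × 16.7610)) = 2·arctan(0.31144) ≈ 34.5971°.

34.60°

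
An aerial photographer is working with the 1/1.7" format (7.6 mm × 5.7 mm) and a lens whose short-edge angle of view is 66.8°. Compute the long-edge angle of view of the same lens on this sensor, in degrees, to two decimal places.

From the short-edge AOV: f = 5.7 / (2·tan(33.4°)) = 5.7 / 1.31876 ≈ 4.3223 mm.
Long-edge AOV = 2·arctan(7.6 / (2 × 4.3223)) = 2·arctan(0.87917) ≈ 82.6420°.

82.64°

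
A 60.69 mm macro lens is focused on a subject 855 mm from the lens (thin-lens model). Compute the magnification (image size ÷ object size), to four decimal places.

0.0764×

Thin lens: 1/f = 1/dₒ + 1/dᵢ → 1/dᵢ = 1/60.69 − 1/855 = 0.0153076 mm⁻¹, so dᵢ ≈ 65.3271 mm.
Magnification m = dᵢ/dₒ = 65.3271/855 ≈ 0.07641.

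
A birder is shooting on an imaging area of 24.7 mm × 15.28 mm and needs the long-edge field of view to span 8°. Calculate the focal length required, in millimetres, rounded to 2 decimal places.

From α = 2·arctan(w/2f) we get f = w / (2·tan(α/2)).
With w = 24.7 mm and α/2 = 4°, tan(α/2) ≈ 0.06993, so f ≈ 24.7 / 0.13985 ≈ 176.6132 mm.

176.61 mm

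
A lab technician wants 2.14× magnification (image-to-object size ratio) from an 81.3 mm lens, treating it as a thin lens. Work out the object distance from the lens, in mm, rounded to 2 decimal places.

119.29 mm

With m = dᵢ/dₒ and 1/f = 1/dₒ + 1/dᵢ, substituting dᵢ = m·dₒ gives 1/f = (1 + 1/m)/dₒ, hence dₒ = f·(1 + 1/m).
dₒ = 81.3 × (1 + 1/2.14) = 81.3 × 1.46729 ≈ 119.291 mm.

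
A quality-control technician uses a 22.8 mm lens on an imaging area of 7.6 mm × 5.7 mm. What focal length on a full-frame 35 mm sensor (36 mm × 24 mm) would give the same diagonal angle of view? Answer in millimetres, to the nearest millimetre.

Sensor diagonal = √(7.6² + 5.7²) = √90.2500 ≈ 9.5000 mm.
Sensor diagonal = √(36² + 24²) = √1872.0000 ≈ 43.2666 mm.
Equal angle of view means equal diagonal/f ratio, so f₂ = f₁ · (diagonal₂/diagonal₁) = 22.8 × 43.2666/9.5000.
f₂ = 22.8 × 4.55438 ≈ 103.840 mm.

104 mm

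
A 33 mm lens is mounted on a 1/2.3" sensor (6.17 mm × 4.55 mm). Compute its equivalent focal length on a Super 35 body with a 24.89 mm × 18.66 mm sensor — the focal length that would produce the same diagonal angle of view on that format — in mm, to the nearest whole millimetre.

134 mm

Sensor diagonal = √(6.17² + 4.55²) = √58.7714 ≈ 7.6663 mm.
Sensor diagonal = √(24.89² + 18.66²) = √967.7077 ≈ 31.1080 mm.
Equal angle of view means equal diagonal/f ratio, so f₂ = f₁ · (diagonal₂/diagonal₁) = 33 × 31.1080/7.6663.
f₂ = 33 × 4.05779 ≈ 133.907 mm.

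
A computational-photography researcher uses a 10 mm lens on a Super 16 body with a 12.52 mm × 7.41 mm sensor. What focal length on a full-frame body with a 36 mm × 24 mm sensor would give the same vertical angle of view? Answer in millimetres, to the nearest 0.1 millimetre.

Equal angle of view means equal height/f ratio, so f₂ = f₁ · (height₂/height₁) = 10 × 24/7.41.
f₂ = 10 × 3.23887 ≈ 32.389 mm.

32.4 mm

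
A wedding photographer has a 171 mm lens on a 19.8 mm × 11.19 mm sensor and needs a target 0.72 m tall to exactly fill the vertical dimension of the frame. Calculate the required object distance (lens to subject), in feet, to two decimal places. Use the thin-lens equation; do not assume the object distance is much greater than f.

36.66 ft

W: 0.72 m = 720 mm.
Magnification m = h/W = dᵢ/dₒ; combined with 1/f = 1/dₒ + 1/dᵢ this gives dₒ = f·(1 + W/h).
dₒ = 171 mm × (1 + 720/11.19) = 171 × 65.3432 ≈ 11173.681 mm = 11173.681/304.8 ft = 36.6591 ft.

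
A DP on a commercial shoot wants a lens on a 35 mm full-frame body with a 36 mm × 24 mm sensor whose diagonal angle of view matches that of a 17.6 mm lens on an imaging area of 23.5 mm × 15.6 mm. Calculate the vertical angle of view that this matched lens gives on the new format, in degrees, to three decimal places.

47.930°

Sensor diagonal = √(23.5² + 15.6²) = √795.6100 ≈ 28.2066 mm.
Sensor diagonal = √(36² + 24²) = √1872.0000 ≈ 43.2666 mm.
Equal diagonal AOV ⇒ f₂ = f₁ · 43.2666/28.2066 = 17.6 × 1.53392 ≈ 26.9970 mm.
Vertical AOV on the new format = 2·arctan(24 / (2 × 26.9970)) = 2·arctan(0.44449) ≈ 47.9297°.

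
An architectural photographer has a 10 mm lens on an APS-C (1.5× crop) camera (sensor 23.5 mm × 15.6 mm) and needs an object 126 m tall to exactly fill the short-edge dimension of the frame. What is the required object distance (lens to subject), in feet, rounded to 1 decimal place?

265.0 ft

W: 126 m = 126000 mm.
Magnification m = h/W = dᵢ/dₒ; combined with 1/f = 1/dₒ + 1/dᵢ this gives dₒ = f·(1 + W/h).
dₒ = 10 mm × (1 + 126000/15.6) = 10 × 8077.9231 ≈ 80779.231 mm = 80779.231/304.8 ft = 265.024 ft.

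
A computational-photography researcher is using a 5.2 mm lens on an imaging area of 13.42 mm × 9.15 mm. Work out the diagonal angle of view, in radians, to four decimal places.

Sensor diagonal = √(13.42² + 9.15²) = √263.8189 ≈ 16.2425 mm.
Angle of view α = 2·arctan(d/2f) with d = 16.2425 mm and f = 5.2 mm.
d/2f = 1.56178; arctan(1.56178) ≈ 1.0013 rad, so α ≈ 2.0025 rad.

2.0025 rad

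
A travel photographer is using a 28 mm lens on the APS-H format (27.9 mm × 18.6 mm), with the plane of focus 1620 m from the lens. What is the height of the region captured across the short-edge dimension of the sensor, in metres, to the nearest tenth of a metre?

dₒ: 1620 m = 1.62e+06 mm.
Similar triangles through the lens centre give W/dₒ = h/dᵢ; with 1/f = 1/dₒ + 1/dᵢ this gives W = h·(dₒ − f)/f.
W = 18.6 mm × (1.62e+06 − 28) / 28 = 18.6 × 57856.1429 ≈ 1076124.257 mm = 1076.12 m.

1076.1 m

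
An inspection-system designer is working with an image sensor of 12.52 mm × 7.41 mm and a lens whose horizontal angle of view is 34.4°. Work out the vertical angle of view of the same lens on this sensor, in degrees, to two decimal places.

20.76°

From the horizontal AOV: f = 12.52 / (2·tan(17.2°)) = 12.52 / 0.61910 ≈ 20.2228 mm.
Vertical AOV = 2·arctan(7.41 / (2 × 20.2228)) = 2·arctan(0.18321) ≈ 20.7639°.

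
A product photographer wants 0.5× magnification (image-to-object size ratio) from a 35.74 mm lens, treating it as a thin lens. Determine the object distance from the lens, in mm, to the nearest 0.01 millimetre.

107.22 mm

With m = dᵢ/dₒ and 1/f = 1/dₒ + 1/dᵢ, substituting dᵢ = m·dₒ gives 1/f = (1 + 1/m)/dₒ, hence dₒ = f·(1 + 1/m).
dₒ = 35.74 × (1 + 1/0.5) = 35.74 × 3.00000 ≈ 107.220 mm.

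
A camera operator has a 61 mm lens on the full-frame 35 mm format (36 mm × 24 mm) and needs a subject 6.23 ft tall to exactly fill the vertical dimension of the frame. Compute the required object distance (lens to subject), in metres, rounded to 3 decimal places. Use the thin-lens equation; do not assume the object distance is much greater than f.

W: 6.23 ft × 304.8 mm/ft = 1898.90 mm.
Magnification m = h/W = dᵢ/dₒ; combined with 1/f = 1/dₒ + 1/dᵢ this gives dₒ = f·(1 + W/h).
dₒ = 61 mm × (1 + 1898.9/24) = 61 × 80.1210 ≈ 4887.381 mm = 4.88738 m.

4.887 m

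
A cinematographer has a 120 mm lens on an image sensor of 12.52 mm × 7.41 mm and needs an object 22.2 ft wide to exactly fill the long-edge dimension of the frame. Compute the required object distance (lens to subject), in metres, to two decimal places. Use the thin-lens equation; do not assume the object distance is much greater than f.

W: 22.2 ft × 304.8 mm/ft = 6766.56 mm.
Magnification m = w/W = dᵢ/dₒ; combined with 1/f = 1/dₒ + 1/dᵢ this gives dₒ = f·(1 + W/w).
dₒ = 120 mm × (1 + 6766.56/12.52) = 120 × 541.4600 ≈ 64975.206 mm = 64.9752 m.

64.98 m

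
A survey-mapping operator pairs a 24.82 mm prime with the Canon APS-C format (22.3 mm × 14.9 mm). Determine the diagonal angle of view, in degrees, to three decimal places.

56.763°

Sensor diagonal = √(22.3² + 14.9²) = √719.3000 ≈ 26.8198 mm.
Angle of view α = 2·arctan(d/2f) with d = 26.8198 mm and f = 24.82 mm.
d/2f = 0.54029; arctan(0.54029) ≈ 28.3817°, so α ≈ 56.7634°.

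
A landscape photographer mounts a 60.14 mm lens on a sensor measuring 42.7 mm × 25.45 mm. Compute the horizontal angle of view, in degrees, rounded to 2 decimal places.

39.09°

Angle of view α = 2·arctan(w/2f) with w = 42.7 mm and f = 60.14 mm.
w/2f = 0.35500; arctan(0.35500) ≈ 19.5451°, so α ≈ 39.0902°.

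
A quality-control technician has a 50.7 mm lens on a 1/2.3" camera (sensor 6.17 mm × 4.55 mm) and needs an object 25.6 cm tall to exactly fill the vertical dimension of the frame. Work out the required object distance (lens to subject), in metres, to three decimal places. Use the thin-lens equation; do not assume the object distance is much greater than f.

2.903 m

W: 25.6 cm = 256 mm.
Magnification m = h/W = dᵢ/dₒ; combined with 1/f = 1/dₒ + 1/dᵢ this gives dₒ = f·(1 + W/h).
dₒ = 50.7 mm × (1 + 256/4.55) = 50.7 × 57.2637 ≈ 2903.271 mm = 2.90327 m.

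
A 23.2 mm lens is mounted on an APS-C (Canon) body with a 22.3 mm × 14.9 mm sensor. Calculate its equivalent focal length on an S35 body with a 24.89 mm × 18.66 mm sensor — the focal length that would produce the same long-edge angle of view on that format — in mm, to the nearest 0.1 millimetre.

Equal angle of view means equal width/f ratio, so f₂ = f₁ · (width₂/width₁) = 23.2 × 24.89/22.3.
f₂ = 23.2 × 1.11614 ≈ 25.895 mm.

25.9 mm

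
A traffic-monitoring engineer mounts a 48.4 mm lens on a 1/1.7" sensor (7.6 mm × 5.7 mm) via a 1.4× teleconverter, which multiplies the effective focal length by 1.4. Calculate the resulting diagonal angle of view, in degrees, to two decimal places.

8.02°

Effective focal length f = 48.4 × 1.4 = 67.76 mm.
Sensor diagonal = √(7.6² + 5.7²) = √90.2500 ≈ 9.5000 mm.
α = 2·arctan(9.500 / (2 × 67.76)) = 2·arctan(0.07010) ≈ 8.0198°.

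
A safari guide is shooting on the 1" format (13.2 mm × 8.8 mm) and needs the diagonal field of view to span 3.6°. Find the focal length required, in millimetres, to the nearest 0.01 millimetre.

252.41 mm

Sensor diagonal = √(13.2² + 8.8²) = √251.6800 ≈ 15.8644 mm.
From α = 2·arctan(d/2f) we get f = d / (2·tan(α/2)).
With d = 15.8644 mm and α/2 = 1.8°, tan(α/2) ≈ 0.03143, so f ≈ 15.8644 / 0.06285 ≈ 252.4071 mm.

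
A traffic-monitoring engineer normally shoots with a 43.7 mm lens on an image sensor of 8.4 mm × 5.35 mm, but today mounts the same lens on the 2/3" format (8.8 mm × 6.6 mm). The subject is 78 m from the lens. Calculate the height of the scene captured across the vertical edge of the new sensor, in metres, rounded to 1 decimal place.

The focal length stays 43.7 mm; the relevant sensor dimension is now h = 6.6 mm. Object distance dₒ = 78 m = 78000 mm.
Thin-lens field height W = h·(dₒ − f)/f = 6.6 × (78000 − 43.7)/43.7 ≈ 11773.720 mm = 11.7737 m.

11.8 m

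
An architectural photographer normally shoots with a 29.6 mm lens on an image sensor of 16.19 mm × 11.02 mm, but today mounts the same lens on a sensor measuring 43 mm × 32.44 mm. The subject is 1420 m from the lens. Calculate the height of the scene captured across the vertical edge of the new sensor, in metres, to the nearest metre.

The focal length stays 29.6 mm; the relevant sensor dimension is now h = 32.44 mm. Object distance dₒ = 1420 m = 1.42e+06 mm.
Thin-lens field height W = h·(dₒ − f)/f = 32.44 × (1.42e+06 − 29.6)/29.6 ≈ 1556210.803 mm = 1556.21 m.

1556 m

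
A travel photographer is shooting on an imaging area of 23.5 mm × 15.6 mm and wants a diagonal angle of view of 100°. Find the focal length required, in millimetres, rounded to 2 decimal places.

Sensor diagonal = √(23.5² + 15.6²) = √795.6100 ≈ 28.2066 mm.
From α = 2·arctan(d/2f) we get f = d / (2·tan(α/2)).
With d = 28.2066 mm and α/2 = 50°, tan(α/2) ≈ 1.19175, so f ≈ 28.2066 / 2.38351 ≈ 11.8341 mm.

11.83 mm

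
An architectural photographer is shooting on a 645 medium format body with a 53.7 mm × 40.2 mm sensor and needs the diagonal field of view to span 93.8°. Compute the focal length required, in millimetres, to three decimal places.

Sensor diagonal = √(53.7² + 40.2²) = √4499.7300 ≈ 67.0800 mm.
From α = 2·arctan(d/2f) we get f = d / (2·tan(α/2)).
With d = 67.0800 mm and α/2 = 46.9°, tan(α/2) ≈ 1.06862, so f ≈ 67.0800 / 2.13725 ≈ 31.3862 mm.

31.386 mm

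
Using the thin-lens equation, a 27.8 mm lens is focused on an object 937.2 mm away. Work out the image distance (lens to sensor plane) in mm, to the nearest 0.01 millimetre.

28.65 mm

1/dᵢ = 1/f − 1/dₒ = 1/27.8 − 1/937.2 = 0.0349042 mm⁻¹.
dᵢ = 1/0.0349042 ≈ 28.6498 mm.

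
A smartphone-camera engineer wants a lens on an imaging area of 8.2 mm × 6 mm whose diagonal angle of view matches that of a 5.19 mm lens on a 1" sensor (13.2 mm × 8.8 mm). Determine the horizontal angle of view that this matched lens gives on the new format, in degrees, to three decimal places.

Sensor diagonal = √(13.2² + 8.8²) = √251.6800 ≈ 15.8644 mm.
Sensor diagonal = √(8.2² + 6²) = √103.2400 ≈ 10.1607 mm.
Equal diagonal AOV ⇒ f₂ = f₁ · 10.1607/15.8644 = 5.19 × 0.64047 ≈ 3.3240 mm.
Horizontal AOV on the new format = 2·arctan(8.2 / (2 × 3.3240)) = 2·arctan(1.23344) ≈ 101.9337°.

101.934°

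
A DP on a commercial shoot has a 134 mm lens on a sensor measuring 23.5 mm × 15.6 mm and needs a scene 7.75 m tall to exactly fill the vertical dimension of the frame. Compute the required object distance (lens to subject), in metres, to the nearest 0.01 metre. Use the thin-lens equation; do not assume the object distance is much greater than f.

W: 7.75 m = 7750 mm.
Magnification m = h/W = dᵢ/dₒ; combined with 1/f = 1/dₒ + 1/dᵢ this gives dₒ = f·(1 + W/h).
dₒ = 134 mm × (1 + 7750/15.6) = 134 × 497.7949 ≈ 66704.513 mm = 66.7045 m.

66.70 m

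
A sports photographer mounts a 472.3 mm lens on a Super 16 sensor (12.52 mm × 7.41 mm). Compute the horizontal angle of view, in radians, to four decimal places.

Angle of view α = 2·arctan(w/2f) with w = 12.52 mm and f = 472.3 mm.
w/2f = 0.01325; arctan(0.01325) ≈ 0.0133 rad, so α ≈ 0.0265 rad.

0.0265 rad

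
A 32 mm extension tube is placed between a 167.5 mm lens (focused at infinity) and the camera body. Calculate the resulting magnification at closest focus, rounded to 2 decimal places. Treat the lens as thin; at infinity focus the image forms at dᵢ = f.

The tube moves the image plane from f to f + e, so dᵢ = 167.5 + 32 = 199.5 mm. Focus is achieved when 1/f = 1/dₒ + 1/dᵢ, giving dₒ = 1/(1/f − 1/(f+e)).
Magnification m = dᵢ/dₒ = (f+e)·(1/f − 1/(f+e)) = e/f = 32/167.5 ≈ 0.1910.

0.19×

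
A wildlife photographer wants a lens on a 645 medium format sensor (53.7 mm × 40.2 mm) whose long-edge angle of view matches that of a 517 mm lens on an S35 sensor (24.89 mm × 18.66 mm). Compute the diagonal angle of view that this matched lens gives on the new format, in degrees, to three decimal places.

3.445°

Equal long-edge AOV ⇒ f₂ = f₁ · 53.7/24.89 = 517 × 2.15749 ≈ 1115.4239 mm.
Sensor diagonal = √(53.7² + 40.2²) = √4499.7300 ≈ 67.0800 mm.
Diagonal AOV on the new format = 2·arctan(67.0800 / (2 × 1115.4239)) = 2·arctan(0.03007) ≈ 3.4446°.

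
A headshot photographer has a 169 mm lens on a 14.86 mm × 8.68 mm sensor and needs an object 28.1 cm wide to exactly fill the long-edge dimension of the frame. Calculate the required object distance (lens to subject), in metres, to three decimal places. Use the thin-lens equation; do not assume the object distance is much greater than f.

W: 28.1 cm = 281 mm.
Magnification m = w/W = dᵢ/dₒ; combined with 1/f = 1/dₒ + 1/dᵢ this gives dₒ = f·(1 + W/w).
dₒ = 169 mm × (1 + 281/14.86) = 169 × 19.9098 ≈ 3364.760 mm = 3.36476 m.

3.365 m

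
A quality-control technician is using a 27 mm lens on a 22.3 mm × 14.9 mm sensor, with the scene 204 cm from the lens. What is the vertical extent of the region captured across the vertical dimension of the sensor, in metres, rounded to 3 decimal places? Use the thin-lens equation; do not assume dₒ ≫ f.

dₒ: 204 cm = 2040 mm.
Similar triangles through the lens centre give W/dₒ = h/dᵢ; with 1/f = 1/dₒ + 1/dᵢ this gives W = h·(dₒ − f)/f.
W = 14.9 mm × (2040 − 27) / 27 = 14.9 × 74.5556 ≈ 1110.878 mm = 1.11088 m.

1.111 m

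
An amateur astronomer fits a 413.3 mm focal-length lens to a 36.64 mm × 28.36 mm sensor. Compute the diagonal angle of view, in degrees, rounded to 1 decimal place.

6.4°

Sensor diagonal = √(36.64² + 28.36²) = √2146.7792 ≈ 46.3333 mm.
Angle of view α = 2·arctan(d/2f) with d = 46.3333 mm and f = 413.3 mm.
d/2f = 0.05605; arctan(0.05605) ≈ 3.2082°, so α ≈ 6.4165°.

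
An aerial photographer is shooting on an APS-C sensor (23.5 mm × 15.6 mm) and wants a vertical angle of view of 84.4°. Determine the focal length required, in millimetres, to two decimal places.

From α = 2·arctan(h/2f) we get f = h / (2·tan(α/2)).
With h = 15.6 mm and α/2 = 42.2°, tan(α/2) ≈ 0.90674, so f ≈ 15.6 / 1.81349 ≈ 8.6022 mm.

8.60 mm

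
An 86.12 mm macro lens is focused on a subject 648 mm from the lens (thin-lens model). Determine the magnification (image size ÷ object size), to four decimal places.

Thin lens: 1/f = 1/dₒ + 1/dᵢ → 1/dᵢ = 1/86.12 − 1/648 = 0.0100685 mm⁻¹, so dᵢ ≈ 99.3197 mm.
Magnification m = dᵢ/dₒ = 99.3197/648 ≈ 0.15327.

0.1533×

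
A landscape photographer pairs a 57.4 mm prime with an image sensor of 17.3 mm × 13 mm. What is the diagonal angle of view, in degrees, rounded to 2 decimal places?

21.35°

Sensor diagonal = √(17.3² + 13²) = √468.2900 ≈ 21.6400 mm.
Angle of view α = 2·arctan(d/2f) with d = 21.6400 mm and f = 57.4 mm.
d/2f = 0.18850; arctan(0.18850) ≈ 10.6751°, so α ≈ 21.3502°.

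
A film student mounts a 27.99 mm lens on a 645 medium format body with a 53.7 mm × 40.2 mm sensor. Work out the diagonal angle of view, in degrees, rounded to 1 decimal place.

Sensor diagonal = √(53.7² + 40.2²) = √4499.7300 ≈ 67.0800 mm.
Angle of view α = 2·arctan(d/2f) with d = 67.0800 mm and f = 27.99 mm.
d/2f = 1.19829; arctan(1.19829) ≈ 50.1541°, so α ≈ 100.3083°.

100.3°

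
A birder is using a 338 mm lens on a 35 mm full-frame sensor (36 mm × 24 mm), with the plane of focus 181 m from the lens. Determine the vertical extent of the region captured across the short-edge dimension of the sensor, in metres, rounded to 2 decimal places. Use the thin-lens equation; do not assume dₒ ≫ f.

dₒ: 181 m = 181000 mm.
Similar triangles through the lens centre give W/dₒ = h/dᵢ; with 1/f = 1/dₒ + 1/dᵢ this gives W = h·(dₒ − f)/f.
W = 24 mm × (181000 − 338) / 338 = 24 × 534.5030 ≈ 12828.071 mm = 12.8281 m.

12.83 m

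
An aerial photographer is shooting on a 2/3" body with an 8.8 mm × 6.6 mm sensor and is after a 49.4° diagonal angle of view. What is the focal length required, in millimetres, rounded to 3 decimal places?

11.958 mm

Sensor diagonal = √(8.8² + 6.6²) = √121.0000 ≈ 11.0000 mm.
From α = 2·arctan(d/2f) we get f = d / (2·tan(α/2)).
With d = 11.0000 mm and α/2 = 24.7°, tan(α/2) ≈ 0.45995, so f ≈ 11.0000 / 0.91990 ≈ 11.9579 mm.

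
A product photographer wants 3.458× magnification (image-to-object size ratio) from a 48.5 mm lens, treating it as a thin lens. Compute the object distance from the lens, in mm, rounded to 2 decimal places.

With m = dᵢ/dₒ and 1/f = 1/dₒ + 1/dᵢ, substituting dᵢ = m·dₒ gives 1/f = (1 + 1/m)/dₒ, hence dₒ = f·(1 + 1/m).
dₒ = 48.5 × (1 + 1/3.458) = 48.5 × 1.28918 ≈ 62.525 mm.

62.53 mm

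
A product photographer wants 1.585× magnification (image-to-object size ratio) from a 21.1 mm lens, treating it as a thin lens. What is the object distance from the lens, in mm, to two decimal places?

34.41 mm

With m = dᵢ/dₒ and 1/f = 1/dₒ + 1/dᵢ, substituting dᵢ = m·dₒ gives 1/f = (1 + 1/m)/dₒ, hence dₒ = f·(1 + 1/m).
dₒ = 21.1 × (1 + 1/1.585) = 21.1 × 1.63091 ≈ 34.412 mm.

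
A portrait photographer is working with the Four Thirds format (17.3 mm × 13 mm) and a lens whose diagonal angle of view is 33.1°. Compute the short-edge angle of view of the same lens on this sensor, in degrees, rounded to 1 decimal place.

Sensor diagonal = √(17.3² + 13²) = √468.2900 ≈ 21.6400 mm.
From the diagonal AOV: f = 21.6400 / (2·tan(16.55°)) = 21.6400 / 0.59433 ≈ 36.4110 mm.
Short-edge AOV = 2·arctan(13 / (2 × 36.4110)) = 2·arctan(0.17852) ≈ 20.2433°.

20.2°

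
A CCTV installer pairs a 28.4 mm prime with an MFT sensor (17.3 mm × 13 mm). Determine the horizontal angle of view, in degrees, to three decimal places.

Angle of view α = 2·arctan(w/2f) with w = 17.3 mm and f = 28.4 mm.
w/2f = 0.30458; arctan(0.30458) ≈ 16.9396°, so α ≈ 33.8791°.

33.879°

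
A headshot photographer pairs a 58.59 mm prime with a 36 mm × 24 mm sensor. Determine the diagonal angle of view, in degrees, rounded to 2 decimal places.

40.53°

Sensor diagonal = √(36² + 24²) = √1872.0000 ≈ 43.2666 mm.
Angle of view α = 2·arctan(d/2f) with d = 43.2666 mm and f = 58.59 mm.
d/2f = 0.36923; arctan(0.36923) ≈ 20.2658°, so α ≈ 40.5315°.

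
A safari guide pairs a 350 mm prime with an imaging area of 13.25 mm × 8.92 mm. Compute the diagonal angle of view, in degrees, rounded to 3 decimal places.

Sensor diagonal = √(13.25² + 8.92²) = √255.1289 ≈ 15.9728 mm.
Angle of view α = 2·arctan(d/2f) with d = 15.9728 mm and f = 350 mm.
d/2f = 0.02282; arctan(0.02282) ≈ 1.3072°, so α ≈ 2.6143°.

2.614°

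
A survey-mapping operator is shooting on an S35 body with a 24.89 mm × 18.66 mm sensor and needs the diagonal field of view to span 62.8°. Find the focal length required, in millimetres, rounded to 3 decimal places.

25.482 mm

Sensor diagonal = √(24.89² + 18.66²) = √967.7077 ≈ 31.1080 mm.
From α = 2·arctan(d/2f) we get f = d / (2·tan(α/2)).
With d = 31.1080 mm and α/2 = 31.4°, tan(α/2) ≈ 0.61040, so f ≈ 31.1080 / 1.22081 ≈ 25.4815 mm.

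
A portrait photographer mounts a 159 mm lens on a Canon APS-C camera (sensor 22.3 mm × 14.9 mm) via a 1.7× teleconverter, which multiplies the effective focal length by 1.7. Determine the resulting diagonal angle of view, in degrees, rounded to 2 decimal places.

Effective focal length f = 159 × 1.7 = 270.3 mm.
Sensor diagonal = √(22.3² + 14.9²) = √719.3000 ≈ 26.8198 mm.
α = 2·arctan(26.820 / (2 × 270.3)) = 2·arctan(0.04961) ≈ 5.6804°.

5.68°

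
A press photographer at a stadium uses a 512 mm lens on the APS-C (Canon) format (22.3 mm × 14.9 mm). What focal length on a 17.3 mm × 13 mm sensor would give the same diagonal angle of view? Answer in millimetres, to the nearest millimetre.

Sensor diagonal = √(22.3² + 14.9²) = √719.3000 ≈ 26.8198 mm.
Sensor diagonal = √(17.3² + 13²) = √468.2900 ≈ 21.6400 mm.
Equal angle of view means equal diagonal/f ratio, so f₂ = f₁ · (diagonal₂/diagonal₁) = 512 × 21.6400/26.8198.
f₂ = 512 × 0.80687 ≈ 413.116 mm.

413 mm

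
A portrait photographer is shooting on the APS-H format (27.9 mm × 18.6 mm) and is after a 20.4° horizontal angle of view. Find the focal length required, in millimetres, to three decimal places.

From α = 2·arctan(w/2f) we get f = w / (2·tan(α/2)).
With w = 27.9 mm and α/2 = 10.2°, tan(α/2) ≈ 0.17993, so f ≈ 27.9 / 0.35986 ≈ 77.5308 mm.

77.531 mm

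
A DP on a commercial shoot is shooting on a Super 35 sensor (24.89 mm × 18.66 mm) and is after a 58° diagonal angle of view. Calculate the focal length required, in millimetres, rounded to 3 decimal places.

Sensor diagonal = √(24.89² + 18.66²) = √967.7077 ≈ 31.1080 mm.
From α = 2·arctan(d/2f) we get f = d / (2·tan(α/2)).
With d = 31.1080 mm and α/2 = 29°, tan(α/2) ≈ 0.55431, so f ≈ 31.1080 / 1.10862 ≈ 28.0602 mm.

28.060 mm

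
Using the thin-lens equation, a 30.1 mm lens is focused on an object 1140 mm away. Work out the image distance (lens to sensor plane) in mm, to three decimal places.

30.916 mm

1/dᵢ = 1/f − 1/dₒ = 1/30.1 − 1/1140 = 0.0323454 mm⁻¹.
dᵢ = 1/0.0323454 ≈ 30.9163 mm.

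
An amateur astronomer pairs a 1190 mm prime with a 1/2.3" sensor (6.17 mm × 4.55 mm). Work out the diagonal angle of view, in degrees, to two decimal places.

0.37°

Sensor diagonal = √(6.17² + 4.55²) = √58.7714 ≈ 7.6663 mm.
Angle of view α = 2·arctan(d/2f) with d = 7.6663 mm and f = 1190 mm.
d/2f = 0.00322; arctan(0.00322) ≈ 0.1846°, so α ≈ 0.3691°.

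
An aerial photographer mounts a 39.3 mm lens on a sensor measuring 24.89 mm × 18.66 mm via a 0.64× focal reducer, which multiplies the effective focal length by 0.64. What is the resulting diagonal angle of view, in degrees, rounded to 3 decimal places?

63.465°

Effective focal length f = 39.3 × 0.64 = 25.152 mm.
Sensor diagonal = √(24.89² + 18.66²) = √967.7077 ≈ 31.1080 mm.
α = 2·arctan(31.108 / (2 × 25.152)) = 2·arctan(0.61840) ≈ 63.4653°.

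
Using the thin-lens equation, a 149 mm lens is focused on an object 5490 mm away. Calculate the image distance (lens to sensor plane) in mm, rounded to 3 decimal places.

153.157 mm

1/dᵢ = 1/f − 1/dₒ = 1/149 − 1/5490 = 0.0065293 mm⁻¹.
dᵢ = 1/0.0065293 ≈ 153.1567 mm.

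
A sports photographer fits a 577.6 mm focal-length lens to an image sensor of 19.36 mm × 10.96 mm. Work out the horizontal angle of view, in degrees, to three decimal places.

1.920°

Angle of view α = 2·arctan(w/2f) with w = 19.36 mm and f = 577.6 mm.
w/2f = 0.01676; arctan(0.01676) ≈ 0.9601°, so α ≈ 1.9203°.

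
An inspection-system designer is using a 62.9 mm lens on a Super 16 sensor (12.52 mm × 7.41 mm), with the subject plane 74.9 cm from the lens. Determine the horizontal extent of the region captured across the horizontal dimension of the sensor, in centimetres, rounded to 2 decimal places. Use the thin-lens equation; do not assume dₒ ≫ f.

13.66 cm

dₒ: 74.9 cm = 749 mm.
Similar triangles through the lens centre give W/dₒ = w/dᵢ; with 1/f = 1/dₒ + 1/dᵢ this gives W = w·(dₒ − f)/f.
W = 12.52 mm × (749 − 62.9) / 62.9 = 12.52 × 10.9078 ≈ 136.566 mm = 13.6566 cm.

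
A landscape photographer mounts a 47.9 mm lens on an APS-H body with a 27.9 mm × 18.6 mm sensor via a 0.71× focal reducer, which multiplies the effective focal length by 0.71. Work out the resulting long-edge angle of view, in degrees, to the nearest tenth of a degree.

Effective focal length f = 47.9 × 0.71 = 34.009 mm.
α = 2·arctan(27.9 / (2 × 34.009)) = 2·arctan(0.41019) ≈ 44.6055°.

44.6°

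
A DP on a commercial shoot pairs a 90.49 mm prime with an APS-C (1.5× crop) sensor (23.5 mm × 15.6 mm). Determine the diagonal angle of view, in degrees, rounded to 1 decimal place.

Sensor diagonal = √(23.5² + 15.6²) = √795.6100 ≈ 28.2066 mm.
Angle of view α = 2·arctan(d/2f) with d = 28.2066 mm and f = 90.49 mm.
d/2f = 0.15585; arctan(0.15585) ≈ 8.8585°, so α ≈ 17.7171°.

17.7°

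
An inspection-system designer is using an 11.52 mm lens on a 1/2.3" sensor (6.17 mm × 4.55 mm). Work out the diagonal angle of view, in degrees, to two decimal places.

Sensor diagonal = √(6.17² + 4.55²) = √58.7714 ≈ 7.6663 mm.
Angle of view α = 2·arctan(d/2f) with d = 7.6663 mm and f = 11.52 mm.
d/2f = 0.33274; arctan(0.33274) ≈ 18.4042°, so α ≈ 36.8083°.

36.81°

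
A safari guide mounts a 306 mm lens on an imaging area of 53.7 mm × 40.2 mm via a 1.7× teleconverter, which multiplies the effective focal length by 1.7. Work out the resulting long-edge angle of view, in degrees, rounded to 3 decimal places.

5.909°

Effective focal length f = 306 × 1.7 = 520.2 mm.
α = 2·arctan(53.7 / (2 × 520.2)) = 2·arctan(0.05161) ≈ 5.9094°.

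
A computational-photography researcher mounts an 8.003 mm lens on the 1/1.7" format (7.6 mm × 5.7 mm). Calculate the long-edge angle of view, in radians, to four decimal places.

Angle of view α = 2·arctan(w/2f) with w = 7.6 mm and f = 8.003 mm.
w/2f = 0.47482; arctan(0.47482) ≈ 0.4433 rad, so α ≈ 0.8866 rad.

0.8866 rad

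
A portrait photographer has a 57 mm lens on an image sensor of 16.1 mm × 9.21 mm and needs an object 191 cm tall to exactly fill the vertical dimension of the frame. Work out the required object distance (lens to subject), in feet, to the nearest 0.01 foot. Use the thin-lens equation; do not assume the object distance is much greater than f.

W: 191 cm = 1910 mm.
Magnification m = h/W = dᵢ/dₒ; combined with 1/f = 1/dₒ + 1/dᵢ this gives dₒ = f·(1 + W/h).
dₒ = 57 mm × (1 + 1910/9.21) = 57 × 208.3833 ≈ 11877.847 mm = 11877.847/304.8 ft = 38.9693 ft.

38.97 ft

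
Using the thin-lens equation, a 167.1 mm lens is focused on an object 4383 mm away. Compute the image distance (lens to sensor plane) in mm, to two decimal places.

173.72 mm

1/dᵢ = 1/f − 1/dₒ = 1/167.1 − 1/4383 = 0.0057563 mm⁻¹.
dᵢ = 1/0.0057563 ≈ 173.7231 mm.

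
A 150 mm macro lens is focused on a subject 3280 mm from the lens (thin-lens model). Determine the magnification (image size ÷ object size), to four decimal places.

0.0479×

Thin lens: 1/f = 1/dₒ + 1/dᵢ → 1/dᵢ = 1/150 − 1/3280 = 0.0063618 mm⁻¹, so dᵢ ≈ 157.1885 mm.
Magnification m = dᵢ/dₒ = 157.1885/3280 ≈ 0.04792.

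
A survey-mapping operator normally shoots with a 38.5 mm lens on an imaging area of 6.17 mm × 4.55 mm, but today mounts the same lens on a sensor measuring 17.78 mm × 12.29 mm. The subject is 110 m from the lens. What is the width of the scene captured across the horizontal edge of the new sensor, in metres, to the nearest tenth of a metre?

50.8 m

The focal length stays 38.5 mm; the relevant sensor dimension is now w = 17.78 mm. Object distance dₒ = 110 m = 110000 mm.
Thin-lens field width W = w·(dₒ − f)/f = 17.78 × (110000 − 38.5)/38.5 ≈ 50782.220 mm = 50.7822 m.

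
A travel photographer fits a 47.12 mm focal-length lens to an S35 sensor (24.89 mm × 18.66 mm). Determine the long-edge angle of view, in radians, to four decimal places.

0.5164 rad

Angle of view α = 2·arctan(w/2f) with w = 24.89 mm and f = 47.12 mm.
w/2f = 0.26411; arctan(0.26411) ≈ 0.2582 rad, so α ≈ 0.5164 rad.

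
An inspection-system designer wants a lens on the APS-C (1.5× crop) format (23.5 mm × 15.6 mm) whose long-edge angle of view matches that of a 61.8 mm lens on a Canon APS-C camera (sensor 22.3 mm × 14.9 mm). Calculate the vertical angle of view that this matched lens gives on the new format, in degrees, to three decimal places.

Equal long-edge AOV ⇒ f₂ = f₁ · 23.5/22.3 = 61.8 × 1.05381 ≈ 65.1256 mm.
Vertical AOV on the new format = 2·arctan(15.6 / (2 × 65.1256)) = 2·arctan(0.11977) ≈ 13.6594°.

13.659°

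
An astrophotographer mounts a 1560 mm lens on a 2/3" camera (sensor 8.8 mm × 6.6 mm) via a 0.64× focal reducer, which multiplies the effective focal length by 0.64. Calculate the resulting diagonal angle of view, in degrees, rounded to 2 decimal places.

Effective focal length f = 1560 × 0.64 = 998.4 mm.
Sensor diagonal = √(8.8² + 6.6²) = √121.0000 ≈ 11.0000 mm.
α = 2·arctan(11.000 / (2 × 998.4)) = 2·arctan(0.00551) ≈ 0.6313°.

0.63°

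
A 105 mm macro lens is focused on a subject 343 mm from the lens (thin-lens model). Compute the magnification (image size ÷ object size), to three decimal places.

Thin lens: 1/f = 1/dₒ + 1/dᵢ → 1/dᵢ = 1/105 − 1/343 = 0.0066084 mm⁻¹, so dᵢ ≈ 151.3235 mm.
Magnification m = dᵢ/dₒ = 151.3235/343 ≈ 0.44118.

0.441×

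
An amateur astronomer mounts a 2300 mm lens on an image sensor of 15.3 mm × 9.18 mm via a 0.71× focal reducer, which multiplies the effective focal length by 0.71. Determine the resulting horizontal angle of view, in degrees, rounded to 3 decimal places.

Effective focal length f = 2300 × 0.71 = 1633 mm.
α = 2·arctan(15.3 / (2 × 1633)) = 2·arctan(0.00468) ≈ 0.5368°.

0.537°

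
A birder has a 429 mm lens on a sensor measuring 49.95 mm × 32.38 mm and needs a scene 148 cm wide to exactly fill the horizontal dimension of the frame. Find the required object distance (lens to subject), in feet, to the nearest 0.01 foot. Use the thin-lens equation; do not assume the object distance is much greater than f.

43.11 ft

W: 148 cm = 1480 mm.
Magnification m = w/W = dᵢ/dₒ; combined with 1/f = 1/dₒ + 1/dᵢ this gives dₒ = f·(1 + W/w).
dₒ = 429 mm × (1 + 1480/49.95) = 429 × 30.6296 ≈ 13140.111 mm = 13140.111/304.8 ft = 43.1106 ft.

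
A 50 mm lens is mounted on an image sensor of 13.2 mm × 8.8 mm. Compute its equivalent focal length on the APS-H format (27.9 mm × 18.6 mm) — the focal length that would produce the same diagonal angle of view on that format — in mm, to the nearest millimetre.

106 mm

Sensor diagonal = √(13.2² + 8.8²) = √251.6800 ≈ 15.8644 mm.
Sensor diagonal = √(27.9² + 18.6²) = √1124.3700 ≈ 33.5316 mm.
Equal angle of view means equal diagonal/f ratio, so f₂ = f₁ · (diagonal₂/diagonal₁) = 50 × 33.5316/15.8644.
f₂ = 50 × 2.11364 ≈ 105.682 mm.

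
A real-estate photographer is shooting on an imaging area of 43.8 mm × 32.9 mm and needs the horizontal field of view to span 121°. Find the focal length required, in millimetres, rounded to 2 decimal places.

From α = 2·arctan(w/2f) we get f = w / (2·tan(α/2)).
With w = 43.8 mm and α/2 = 60.5°, tan(α/2) ≈ 1.76749, so f ≈ 43.8 / 3.53499 ≈ 12.3904 mm.

12.39 mm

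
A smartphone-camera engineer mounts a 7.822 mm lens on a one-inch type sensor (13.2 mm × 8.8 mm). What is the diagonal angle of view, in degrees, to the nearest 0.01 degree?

Sensor diagonal = √(13.2² + 8.8²) = √251.6800 ≈ 15.8644 mm.
Angle of view α = 2·arctan(d/2f) with d = 15.8644 mm and f = 7.822 mm.
d/2f = 1.01409; arctan(1.01409) ≈ 45.4008°, so α ≈ 90.8016°.

90.80°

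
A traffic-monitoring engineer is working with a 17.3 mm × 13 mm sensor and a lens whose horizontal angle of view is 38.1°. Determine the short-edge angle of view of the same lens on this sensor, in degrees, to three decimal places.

29.092°

From the horizontal AOV: f = 17.3 / (2·tan(19.05°)) = 17.3 / 0.69061 ≈ 25.0504 mm.
Short-edge AOV = 2·arctan(13 / (2 × 25.0504)) = 2·arctan(0.25948) ≈ 29.0923°.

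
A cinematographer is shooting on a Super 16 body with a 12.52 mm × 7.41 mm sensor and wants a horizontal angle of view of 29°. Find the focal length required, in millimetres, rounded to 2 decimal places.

From α = 2·arctan(w/2f) we get f = w / (2·tan(α/2)).
With w = 12.52 mm and α/2 = 14.5°, tan(α/2) ≈ 0.25862, so f ≈ 12.52 / 0.51724 ≈ 24.2056 mm.

24.21 mm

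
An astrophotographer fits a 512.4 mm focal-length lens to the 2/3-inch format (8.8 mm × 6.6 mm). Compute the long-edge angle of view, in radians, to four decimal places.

Angle of view α = 2·arctan(w/2f) with w = 8.8 mm and f = 512.4 mm.
w/2f = 0.00859; arctan(0.00859) ≈ 0.0086 rad, so α ≈ 0.0172 rad.

0.0172 rad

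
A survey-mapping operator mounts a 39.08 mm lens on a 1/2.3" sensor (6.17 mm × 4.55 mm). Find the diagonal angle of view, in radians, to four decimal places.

Sensor diagonal = √(6.17² + 4.55²) = √58.7714 ≈ 7.6663 mm.
Angle of view α = 2·arctan(d/2f) with d = 7.6663 mm and f = 39.08 mm.
d/2f = 0.09808; arctan(0.09808) ≈ 0.0978 rad, so α ≈ 0.1955 rad.

0.1955 rad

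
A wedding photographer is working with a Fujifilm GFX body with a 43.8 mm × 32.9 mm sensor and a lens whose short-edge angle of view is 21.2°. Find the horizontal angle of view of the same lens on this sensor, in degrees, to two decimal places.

27.98°

From the short-edge AOV: f = 32.9 / (2·tan(10.6°)) = 32.9 / 0.37429 ≈ 87.8998 mm.
Horizontal AOV = 2·arctan(43.8 / (2 × 87.8998)) = 2·arctan(0.24915) ≈ 27.9805°.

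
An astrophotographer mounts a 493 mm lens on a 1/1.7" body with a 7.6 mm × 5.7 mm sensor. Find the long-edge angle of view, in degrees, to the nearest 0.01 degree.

Angle of view α = 2·arctan(w/2f) with w = 7.6 mm and f = 493 mm.
w/2f = 0.00771; arctan(0.00771) ≈ 0.4416°, so α ≈ 0.8832°.

0.88°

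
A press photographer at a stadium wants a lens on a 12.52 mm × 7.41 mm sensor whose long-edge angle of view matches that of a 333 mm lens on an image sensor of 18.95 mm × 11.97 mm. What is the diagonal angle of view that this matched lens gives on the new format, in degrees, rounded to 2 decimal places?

Equal long-edge AOV ⇒ f₂ = f₁ · 12.52/18.95 = 333 × 0.66069 ≈ 220.0084 mm.
Sensor diagonal = √(12.52² + 7.41²) = √211.6585 ≈ 14.5485 mm.
Diagonal AOV on the new format = 2·arctan(14.5485 / (2 × 220.0084)) = 2·arctan(0.03306) ≈ 3.7874°.

3.79°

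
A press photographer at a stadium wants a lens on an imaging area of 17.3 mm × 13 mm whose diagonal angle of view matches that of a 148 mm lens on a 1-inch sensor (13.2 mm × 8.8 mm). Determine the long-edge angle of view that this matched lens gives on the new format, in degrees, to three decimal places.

4.907°

Sensor diagonal = √(13.2² + 8.8²) = √251.6800 ≈ 15.8644 mm.
Sensor diagonal = √(17.3² + 13²) = √468.2900 ≈ 21.6400 mm.
Equal diagonal AOV ⇒ f₂ = f₁ · 21.6400/15.8644 = 148 × 1.36406 ≈ 201.8807 mm.
Long-edge AOV on the new format = 2·arctan(17.3 / (2 × 201.8807)) = 2·arctan(0.04285) ≈ 4.9069°.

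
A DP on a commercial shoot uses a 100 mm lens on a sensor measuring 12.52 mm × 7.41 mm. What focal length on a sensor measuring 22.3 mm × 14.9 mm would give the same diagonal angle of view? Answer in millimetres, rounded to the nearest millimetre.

184 mm

Sensor diagonal = √(12.52² + 7.41²) = √211.6585 ≈ 14.5485 mm.
Sensor diagonal = √(22.3² + 14.9²) = √719.3000 ≈ 26.8198 mm.
Equal angle of view means equal diagonal/f ratio, so f₂ = f₁ · (diagonal₂/diagonal₁) = 100 × 26.8198/14.5485.
f₂ = 100 × 1.84347 ≈ 184.347 mm.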